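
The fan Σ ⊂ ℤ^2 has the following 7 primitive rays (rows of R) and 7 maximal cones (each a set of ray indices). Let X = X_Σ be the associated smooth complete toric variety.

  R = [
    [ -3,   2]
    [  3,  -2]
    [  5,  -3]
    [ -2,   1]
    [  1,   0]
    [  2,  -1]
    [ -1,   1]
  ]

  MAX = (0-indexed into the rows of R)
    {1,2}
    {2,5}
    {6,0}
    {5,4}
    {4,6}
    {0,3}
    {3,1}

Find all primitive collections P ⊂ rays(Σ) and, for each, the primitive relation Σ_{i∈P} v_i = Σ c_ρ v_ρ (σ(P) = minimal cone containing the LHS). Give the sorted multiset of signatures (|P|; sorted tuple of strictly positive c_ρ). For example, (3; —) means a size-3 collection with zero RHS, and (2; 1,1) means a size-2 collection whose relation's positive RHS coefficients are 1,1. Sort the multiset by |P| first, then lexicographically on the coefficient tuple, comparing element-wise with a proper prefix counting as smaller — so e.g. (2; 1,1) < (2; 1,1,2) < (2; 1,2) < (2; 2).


14 collections generate NE(X_Σ); each relation:

  P = {0,1}:  v_{0} + v_{1} = 0  so sig = (2; —)
  P = {3,5}:  v_{3} + v_{5} = 0  so sig = (2; —)
  P = {0,2}:  v_{0} + v_{2} = v_{5}  so sig = (2; 1)
  P = {0,5}:  v_{0} + v_{5} = v_{6}  so sig = (2; 1)
  P = {1,5}:  v_{1} + v_{5} = v_{2}  so sig = (2; 1)
  P = {1,6}:  v_{1} + v_{6} = v_{5}  so sig = (2; 1)
  P = {2,3}:  v_{2} + v_{3} = v_{1}  so sig = (2; 1)
  P = {3,4}:  v_{3} + v_{4} = v_{6}  so sig = (2; 1)
  P = {3,6}:  v_{3} + v_{6} = v_{0}  so sig = (2; 1)
  P = {5,6}:  v_{5} + v_{6} = v_{4}  so sig = (2; 1)
  P = {0,4}:  v_{0} + v_{4} = 2·v_{6}  so sig = (2; 2)
  P = {1,4}:  v_{1} + v_{4} = 2·v_{5}  so sig = (2; 2)
  P = {2,6}:  v_{2} + v_{6} = 2·v_{5}  so sig = (2; 2)
  P = {2,4}:  v_{2} + v_{4} = 3·v_{5}  so sig = (2; 3)

so the primitive-relation signature multiset is
{ (2; —) ×2,  (2; 1) ×8,  (2; 2) ×3,  (2; 3) }


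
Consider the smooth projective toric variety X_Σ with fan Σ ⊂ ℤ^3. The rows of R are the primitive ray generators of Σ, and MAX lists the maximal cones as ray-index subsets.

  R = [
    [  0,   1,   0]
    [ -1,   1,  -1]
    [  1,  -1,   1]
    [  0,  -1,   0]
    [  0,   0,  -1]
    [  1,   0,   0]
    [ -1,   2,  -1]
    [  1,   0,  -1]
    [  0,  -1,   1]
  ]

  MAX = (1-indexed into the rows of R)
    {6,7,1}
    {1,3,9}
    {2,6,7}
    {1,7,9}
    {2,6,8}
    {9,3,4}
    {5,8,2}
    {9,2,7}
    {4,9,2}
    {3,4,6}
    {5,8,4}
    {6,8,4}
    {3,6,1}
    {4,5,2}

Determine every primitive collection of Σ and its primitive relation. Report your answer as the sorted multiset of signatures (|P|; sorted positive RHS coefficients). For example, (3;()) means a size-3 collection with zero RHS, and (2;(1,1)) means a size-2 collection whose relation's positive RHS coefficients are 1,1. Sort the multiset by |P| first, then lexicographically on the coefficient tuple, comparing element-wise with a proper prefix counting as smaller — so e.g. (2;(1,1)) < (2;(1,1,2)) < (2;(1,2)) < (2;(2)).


Δ(Σ) — 9 vertices, 17 min non-faces:

  {1,4}:  v_{1} + v_{4} = 0  so sig = (2;())
  {2,3}:  v_{2} + v_{3} = 0  so sig = (2;())
  {1,2}:  v_{1} + v_{2} = v_{7}  so sig = (2;(1))
  {3,7}:  v_{3} + v_{7} = v_{1}  so sig = (2;(1))
  {4,7}:  v_{4} + v_{7} = v_{2}  so sig = (2;(1))
  {5,6}:  v_{5} + v_{6} = v_{8}  so sig = (2;(1))
  {5,9}:  v_{5} + v_{9} = v_{4}  so sig = (2;(1))
  {6,9}:  v_{6} + v_{9} = v_{3}  so sig = (2;(1))
  {1,5}:  v_{1} + v_{5} = v_{2} + v_{6}  so sig = (2;(1,1))
  {3,5}:  v_{3} + v_{5} = v_{4} + v_{6}  so sig = (2;(1,1))
  {8,9}:  v_{8} + v_{9} = v_{4} + v_{6}  so sig = (2;(1,1))
  {1,8}:  v_{1} + v_{8} = v_{2} + 2·v_{6}  so sig = (2;(1,2))
  {3,8}:  v_{3} + v_{8} = v_{4} + 2·v_{6}  so sig = (2;(1,2))
  {5,7}:  v_{5} + v_{7} = 2·v_{2} + v_{6}  so sig = (2;(1,2))
  {7,8}:  v_{7} + v_{8} = 2·v_{2} + 2·v_{6}  so sig = (2;(2,2))
  {2,4,6}:  v_{2} + v_{4} + v_{6} = v_{5}  so sig = (3;(1))
  {2,4,8}:  v_{2} + v_{4} + v_{8} = 2·v_{5}  so sig = (3;(2))

so the primitive-relation signature multiset is
    |P|=2: 15 collections, coeffs (), (), (1), (1), (1), (1), (1), (1), (1,1), (1,1), (1,1), (1,2), (1,2), (1,2), (2,2)
    |P|=3: 2 collections, coeffs (1), (2)


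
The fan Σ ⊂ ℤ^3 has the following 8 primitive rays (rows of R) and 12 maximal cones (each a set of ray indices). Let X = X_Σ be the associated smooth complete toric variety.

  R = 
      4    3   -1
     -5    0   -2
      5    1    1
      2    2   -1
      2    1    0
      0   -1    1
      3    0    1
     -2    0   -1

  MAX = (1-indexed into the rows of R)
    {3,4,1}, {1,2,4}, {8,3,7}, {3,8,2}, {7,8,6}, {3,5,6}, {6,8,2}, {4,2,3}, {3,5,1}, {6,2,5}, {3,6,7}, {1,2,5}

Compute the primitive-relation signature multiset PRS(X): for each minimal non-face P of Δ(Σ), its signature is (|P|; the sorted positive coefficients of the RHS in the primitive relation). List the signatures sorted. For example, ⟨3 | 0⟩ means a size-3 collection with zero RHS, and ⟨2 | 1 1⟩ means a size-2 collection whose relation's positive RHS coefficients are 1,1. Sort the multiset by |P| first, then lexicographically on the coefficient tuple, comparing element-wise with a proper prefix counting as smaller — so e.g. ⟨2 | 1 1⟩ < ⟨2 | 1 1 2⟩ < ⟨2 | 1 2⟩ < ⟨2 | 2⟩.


14 minimal non-faces of Δ(Σ) (on 8 rays):

  P = {2,7}:  v_{2} + v_{7} = v_{8}  ⟹  sig = ⟨2 | 1⟩
  P = {4,5}:  v_{4} + v_{5} = v_{1}  ⟹  sig = ⟨2 | 1⟩
  P = {4,6}:  v_{4} + v_{6} = v_{5}  ⟹  sig = ⟨2 | 1⟩
  P = {5,7}:  v_{5} + v_{7} = v_{3}  ⟹  sig = ⟨2 | 1⟩
  P = {1,7}:  v_{1} + v_{7} = v_{3} + v_{4}  ⟹  sig = ⟨2 | 1 1⟩
  P = {5,8}:  v_{5} + v_{8} = v_{2} + v_{3}  ⟹  sig = ⟨2 | 1 1⟩
  P = {1,8}:  v_{1} + v_{8} = v_{2} + v_{3} + v_{4}  ⟹  sig = ⟨2 | 1 1 1⟩
  P = {4,7}:  v_{4} + v_{7} = v_{2} + 2·v_{3}  ⟹  sig = ⟨2 | 1 2⟩
  P = {1,6}:  v_{1} + v_{6} = 2·v_{5}  ⟹  sig = ⟨2 | 2⟩
  P = {4,8}:  v_{4} + v_{8} = 2·v_{2} + 2·v_{3}  ⟹  sig = ⟨2 | 2 2⟩
  P = {2,3,6}:  v_{2} + v_{3} + v_{6} = 0  ⟹  sig = ⟨3 | 0⟩
  P = {2,3,5}:  v_{2} + v_{3} + v_{5} = v_{4}  ⟹  sig = ⟨3 | 1⟩
  P = {3,6,8}:  v_{3} + v_{6} + v_{8} = v_{7}  ⟹  sig = ⟨3 | 1⟩
  P = {1,2,3}:  v_{1} + v_{2} + v_{3} = 2·v_{4}  ⟹  sig = ⟨3 | 2⟩

Sorted signature multiset PRS(X):
[⟨2 | 1⟩, ⟨2 | 1⟩, ⟨2 | 1⟩, ⟨2 | 1⟩, ⟨2 | 1 1⟩, ⟨2 | 1 1⟩, ⟨2 | 1 1 1⟩, ⟨2 | 1 2⟩, ⟨2 | 2⟩, ⟨2 | 2 2⟩, ⟨3 | 0⟩, ⟨3 | 1⟩, ⟨3 | 1⟩, ⟨3 | 2⟩]


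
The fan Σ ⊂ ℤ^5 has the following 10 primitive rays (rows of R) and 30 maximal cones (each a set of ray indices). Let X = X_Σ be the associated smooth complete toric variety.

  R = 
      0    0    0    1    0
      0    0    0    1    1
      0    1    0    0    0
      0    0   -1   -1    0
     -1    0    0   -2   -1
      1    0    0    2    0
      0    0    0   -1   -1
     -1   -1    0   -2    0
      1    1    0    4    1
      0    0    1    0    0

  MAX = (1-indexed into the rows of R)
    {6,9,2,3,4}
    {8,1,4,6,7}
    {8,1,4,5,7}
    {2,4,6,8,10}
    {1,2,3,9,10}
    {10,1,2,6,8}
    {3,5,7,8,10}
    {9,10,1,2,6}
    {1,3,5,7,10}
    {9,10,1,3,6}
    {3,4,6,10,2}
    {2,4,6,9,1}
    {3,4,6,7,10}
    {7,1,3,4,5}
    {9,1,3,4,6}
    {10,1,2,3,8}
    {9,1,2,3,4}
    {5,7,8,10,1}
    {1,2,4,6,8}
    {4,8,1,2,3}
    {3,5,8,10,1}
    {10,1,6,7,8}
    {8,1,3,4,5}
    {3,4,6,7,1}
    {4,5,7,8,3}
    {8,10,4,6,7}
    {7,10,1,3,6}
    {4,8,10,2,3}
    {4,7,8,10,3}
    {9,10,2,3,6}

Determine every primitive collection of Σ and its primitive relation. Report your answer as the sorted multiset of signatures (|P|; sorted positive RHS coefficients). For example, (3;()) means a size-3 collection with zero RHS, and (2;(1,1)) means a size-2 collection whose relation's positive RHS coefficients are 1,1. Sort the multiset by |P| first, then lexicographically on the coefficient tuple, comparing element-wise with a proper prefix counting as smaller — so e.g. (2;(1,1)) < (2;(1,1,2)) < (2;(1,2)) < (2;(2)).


12 minimal non-faces of Δ(Σ) (on 10 rays):

  P = {2,7}:  v_{2} + v_{7} = 0 — sig = (2;())
  P = {5,6}:  v_{5} + v_{6} = v_{1} + v_{7} — sig = (2;(1,1))
  P = {8,9}:  v_{8} + v_{9} = v_{1} + v_{2} — sig = (2;(1,1))
  P = {2,5}:  v_{2} + v_{5} = v_{1} + v_{3} + v_{8} — sig = (2;(1,1,1))
  P = {7,9}:  v_{7} + v_{9} = v_{1} + v_{3} + v_{6} — sig = (2;(1,1,1))
  P = {5,9}:  v_{5} + v_{9} = 2·v_{1} + v_{3} — sig = (2;(1,2))
  P = {1,4,10}:  v_{1} + v_{4} + v_{10} = 0 — sig = (3;())
  P = {3,6,8}:  v_{3} + v_{6} + v_{8} = 0 — sig = (3;())
  P = {4,5,10}:  v_{4} + v_{5} + v_{10} = v_{3} + v_{7} + v_{8} — sig = (3;(1,1,1))
  P = {4,9,10}:  v_{4} + v_{9} + v_{10} = v_{2} + v_{3} + v_{6} — sig = (3;(1,1,1))
  P = {1,2,3,6}:  v_{1} + v_{2} + v_{3} + v_{6} = v_{9} — sig = (4;(1))
  P = {1,3,7,8}:  v_{1} + v_{3} + v_{7} + v_{8} = v_{5} — sig = (4;(1))

so the primitive-relation signature multiset is
{ (2;()),  (2;(1,1)) ×2,  (2;(1,1,1)) ×2,  (2;(1,2)),  (3;()) ×2,  (3;(1,1,1)) ×2,  (4;(1)) ×2 }


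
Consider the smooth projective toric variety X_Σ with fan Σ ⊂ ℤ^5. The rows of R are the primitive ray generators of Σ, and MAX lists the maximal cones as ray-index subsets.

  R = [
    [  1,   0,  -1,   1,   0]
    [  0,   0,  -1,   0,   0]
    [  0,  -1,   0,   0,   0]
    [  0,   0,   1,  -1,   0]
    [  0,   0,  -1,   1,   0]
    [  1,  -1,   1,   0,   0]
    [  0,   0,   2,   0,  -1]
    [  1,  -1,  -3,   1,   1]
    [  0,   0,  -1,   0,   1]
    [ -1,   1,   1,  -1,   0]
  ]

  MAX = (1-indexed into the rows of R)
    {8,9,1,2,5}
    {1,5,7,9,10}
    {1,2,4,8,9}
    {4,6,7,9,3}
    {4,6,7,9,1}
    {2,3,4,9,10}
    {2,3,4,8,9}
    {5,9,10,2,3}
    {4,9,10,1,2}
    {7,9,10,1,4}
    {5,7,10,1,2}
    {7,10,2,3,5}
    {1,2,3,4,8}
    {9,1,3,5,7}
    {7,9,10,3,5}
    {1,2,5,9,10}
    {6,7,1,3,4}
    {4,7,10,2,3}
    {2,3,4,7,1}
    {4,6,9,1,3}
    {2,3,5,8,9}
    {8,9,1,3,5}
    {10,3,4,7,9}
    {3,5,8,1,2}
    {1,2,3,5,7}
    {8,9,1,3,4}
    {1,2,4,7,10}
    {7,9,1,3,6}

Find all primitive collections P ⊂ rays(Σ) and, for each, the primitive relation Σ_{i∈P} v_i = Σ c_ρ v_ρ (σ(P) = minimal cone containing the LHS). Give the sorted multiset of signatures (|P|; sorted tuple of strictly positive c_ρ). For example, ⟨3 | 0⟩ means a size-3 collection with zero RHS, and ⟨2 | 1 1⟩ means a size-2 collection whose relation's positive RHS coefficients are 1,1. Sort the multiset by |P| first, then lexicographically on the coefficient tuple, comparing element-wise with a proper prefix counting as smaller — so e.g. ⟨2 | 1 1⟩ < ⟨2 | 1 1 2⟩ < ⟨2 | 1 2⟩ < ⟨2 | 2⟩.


Primitive collections (11):

  {4,5}:  v_{4} + v_{5} = 0  ⟹  sig = ⟨2 | 0⟩
  {7,8}:  v_{7} + v_{8} = v_{1} + v_{3}  ⟹  sig = ⟨2 | 1 1⟩
  {8,10}:  v_{8} + v_{10} = v_{2} + v_{9}  ⟹  sig = ⟨2 | 1 1⟩
  {2,6}:  v_{2} + v_{6} = v_{1} + v_{3} + v_{4}  ⟹  sig = ⟨2 | 1 1 1⟩
  {6,10}:  v_{6} + v_{10} = v_{4} + v_{7} + v_{9}  ⟹  sig = ⟨2 | 1 1 1⟩
  {5,6}:  v_{5} + v_{6} = v_{1} + v_{3} + v_{7} + v_{9}  ⟹  sig = ⟨2 | 1 1 1 1⟩
  {6,8}:  v_{6} + v_{8} = 2·v_{1} + 2·v_{3} + v_{4} + v_{9}  ⟹  sig = ⟨2 | 1 1 2 2⟩
  {1,3,10}:  v_{1} + v_{3} + v_{10} = 0  ⟹  sig = ⟨3 | 0⟩
  {2,7,9}:  v_{2} + v_{7} + v_{9} = 0  ⟹  sig = ⟨3 | 0⟩
  {1,2,3,9}:  v_{1} + v_{2} + v_{3} + v_{9} = v_{8}  ⟹  sig = ⟨4 | 1⟩
  {1,3,4,7,9}:  v_{1} + v_{3} + v_{4} + v_{7} + v_{9} = v_{6}  ⟹  sig = ⟨5 | 1⟩

Signatures (|P|; sorted positive RHS coefficients), sorted:
{ ⟨2 | 0⟩,  ⟨2 | 1 1⟩ ×2,  ⟨2 | 1 1 1⟩ ×2,  ⟨2 | 1 1 1 1⟩,  ⟨2 | 1 1 2 2⟩,  ⟨3 | 0⟩ ×2,  ⟨4 | 1⟩,  ⟨5 | 1⟩ }


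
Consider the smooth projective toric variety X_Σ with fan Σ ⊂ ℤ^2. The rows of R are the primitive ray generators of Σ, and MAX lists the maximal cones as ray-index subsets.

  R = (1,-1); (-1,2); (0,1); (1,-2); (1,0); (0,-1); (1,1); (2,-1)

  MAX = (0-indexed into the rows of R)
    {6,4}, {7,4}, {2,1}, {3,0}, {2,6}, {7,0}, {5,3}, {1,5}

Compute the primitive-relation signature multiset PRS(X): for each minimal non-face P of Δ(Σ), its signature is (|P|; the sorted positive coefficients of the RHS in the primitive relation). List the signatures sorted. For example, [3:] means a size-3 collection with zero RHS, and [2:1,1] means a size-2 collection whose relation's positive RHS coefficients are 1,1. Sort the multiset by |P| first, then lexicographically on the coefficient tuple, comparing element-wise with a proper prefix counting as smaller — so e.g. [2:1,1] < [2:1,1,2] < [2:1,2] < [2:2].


20 collections generate NE(X_Σ); each relation:

  {1,3}:  v_{1} + v_{3} = 0  →  sig = [2:]
  {2,5}:  v_{2} + v_{5} = 0  →  sig = [2:]
  {0,1}:  v_{0} + v_{1} = v_{2}  →  sig = [2:1]
  {0,2}:  v_{0} + v_{2} = v_{4}  →  sig = [2:1]
  {0,4}:  v_{0} + v_{4} = v_{7}  →  sig = [2:1]
  {0,5}:  v_{0} + v_{5} = v_{3}  →  sig = [2:1]
  {1,7}:  v_{1} + v_{7} = v_{6}  →  sig = [2:1]
  {2,3}:  v_{2} + v_{3} = v_{0}  →  sig = [2:1]
  {2,4}:  v_{2} + v_{4} = v_{6}  →  sig = [2:1]
  {3,6}:  v_{3} + v_{6} = v_{7}  →  sig = [2:1]
  {4,5}:  v_{4} + v_{5} = v_{0}  →  sig = [2:1]
  {5,6}:  v_{5} + v_{6} = v_{4}  →  sig = [2:1]
  {0,6}:  v_{0} + v_{6} = 2·v_{4}  →  sig = [2:2]
  {1,4}:  v_{1} + v_{4} = 2·v_{2}  →  sig = [2:2]
  {2,7}:  v_{2} + v_{7} = 2·v_{4}  →  sig = [2:2]
  {3,4}:  v_{3} + v_{4} = 2·v_{0}  →  sig = [2:2]
  {5,7}:  v_{5} + v_{7} = 2·v_{0}  →  sig = [2:2]
  {1,6}:  v_{1} + v_{6} = 3·v_{2}  →  sig = [2:3]
  {3,7}:  v_{3} + v_{7} = 3·v_{0}  →  sig = [2:3]
  {6,7}:  v_{6} + v_{7} = 3·v_{4}  →  sig = [2:3]

Signatures (|P|; sorted positive RHS coefficients), sorted:
    [2:]
    [2:]
    [2:1]
    [2:1]
    [2:1]
    [2:1]
    [2:1]
    [2:1]
    [2:1]
    [2:1]
    [2:1]
    [2:1]
    [2:2]
    [2:2]
    [2:2]
    [2:2]
    [2:2]
    [2:3]
    [2:3]
    [2:3]


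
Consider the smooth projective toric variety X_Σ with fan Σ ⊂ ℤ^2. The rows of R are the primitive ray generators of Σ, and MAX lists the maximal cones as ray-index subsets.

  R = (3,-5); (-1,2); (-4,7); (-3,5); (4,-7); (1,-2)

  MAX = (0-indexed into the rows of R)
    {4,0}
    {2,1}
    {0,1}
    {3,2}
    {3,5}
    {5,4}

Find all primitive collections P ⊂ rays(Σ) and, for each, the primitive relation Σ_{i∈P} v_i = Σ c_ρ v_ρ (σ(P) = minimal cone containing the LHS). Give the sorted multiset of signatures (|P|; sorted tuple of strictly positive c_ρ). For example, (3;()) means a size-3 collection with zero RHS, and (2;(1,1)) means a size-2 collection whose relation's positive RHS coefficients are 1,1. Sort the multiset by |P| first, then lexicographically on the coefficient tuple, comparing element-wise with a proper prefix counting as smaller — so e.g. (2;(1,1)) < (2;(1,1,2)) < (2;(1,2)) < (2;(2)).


Δ(Σ) — 6 vertices, 9 min non-faces:

  {0,3}:  v_{0} + v_{3} = 0  ⟹  sig = (2;())
  {1,5}:  v_{1} + v_{5} = 0  ⟹  sig = (2;())
  {2,4}:  v_{2} + v_{4} = 0  ⟹  sig = (2;())
  {0,2}:  v_{0} + v_{2} = v_{1}  ⟹  sig = (2;(1))
  {0,5}:  v_{0} + v_{5} = v_{4}  ⟹  sig = (2;(1))
  {1,3}:  v_{1} + v_{3} = v_{2}  ⟹  sig = (2;(1))
  {1,4}:  v_{1} + v_{4} = v_{0}  ⟹  sig = (2;(1))
  {2,5}:  v_{2} + v_{5} = v_{3}  ⟹  sig = (2;(1))
  {3,4}:  v_{3} + v_{4} = v_{5}  ⟹  sig = (2;(1))

Hence PRS(X_Σ) =
[(2;()), (2;()), (2;()), (2;(1)), (2;(1)), (2;(1)), (2;(1)), (2;(1)), (2;(1))]


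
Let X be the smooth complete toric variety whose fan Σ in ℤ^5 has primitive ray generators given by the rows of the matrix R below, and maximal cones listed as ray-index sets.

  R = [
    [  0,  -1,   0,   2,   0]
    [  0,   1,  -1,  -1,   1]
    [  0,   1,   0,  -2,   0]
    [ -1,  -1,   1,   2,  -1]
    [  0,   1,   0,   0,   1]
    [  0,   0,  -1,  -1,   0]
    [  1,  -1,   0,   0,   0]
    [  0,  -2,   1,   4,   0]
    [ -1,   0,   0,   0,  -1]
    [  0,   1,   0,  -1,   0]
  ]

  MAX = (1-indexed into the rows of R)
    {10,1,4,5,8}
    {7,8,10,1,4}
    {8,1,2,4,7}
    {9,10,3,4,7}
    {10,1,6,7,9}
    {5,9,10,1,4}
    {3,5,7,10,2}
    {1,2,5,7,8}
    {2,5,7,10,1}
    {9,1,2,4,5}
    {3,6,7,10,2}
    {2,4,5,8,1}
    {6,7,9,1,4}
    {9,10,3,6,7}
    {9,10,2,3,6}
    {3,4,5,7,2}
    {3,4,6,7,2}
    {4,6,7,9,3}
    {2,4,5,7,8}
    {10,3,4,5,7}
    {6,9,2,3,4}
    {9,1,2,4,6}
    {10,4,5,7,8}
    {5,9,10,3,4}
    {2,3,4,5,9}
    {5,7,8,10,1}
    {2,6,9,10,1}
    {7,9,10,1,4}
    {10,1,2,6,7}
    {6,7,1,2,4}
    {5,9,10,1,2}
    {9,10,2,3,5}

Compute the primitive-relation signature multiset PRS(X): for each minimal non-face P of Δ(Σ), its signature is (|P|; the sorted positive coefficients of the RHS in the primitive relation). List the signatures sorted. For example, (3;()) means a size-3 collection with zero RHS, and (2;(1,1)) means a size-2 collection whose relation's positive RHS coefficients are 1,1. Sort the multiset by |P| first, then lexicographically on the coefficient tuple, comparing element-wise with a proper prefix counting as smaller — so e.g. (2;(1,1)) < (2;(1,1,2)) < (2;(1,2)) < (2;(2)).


|primitive collections| = 11. Relations:

  P = {1,3}:  v_{1} + v_{3} = 0  ⇒ sig = (2;())
  P = {5,6}:  v_{5} + v_{6} = v_{2}  ⇒ sig = (2;(1))
  P = {8,9}:  v_{8} + v_{9} = v_{1} + v_{4}  ⇒ sig = (2;(1,1))
  P = {3,8}:  v_{3} + v_{8} = v_{4} + v_{5} + v_{7}  ⇒ sig = (2;(1,1,1))
  P = {6,8}:  v_{6} + v_{8} = v_{1} + v_{2} + v_{4} + v_{7}  ⇒ sig = (2;(1,1,1,1))
  P = {5,7,9}:  v_{5} + v_{7} + v_{9} = 0  ⇒ sig = (3;())
  P = {2,7,9}:  v_{2} + v_{7} + v_{9} = v_{6}  ⇒ sig = (3;(1))
  P = {4,6,10}:  v_{4} + v_{6} + v_{10} = v_{9}  ⇒ sig = (3;(1))
  P = {2,4,10}:  v_{2} + v_{4} + v_{10} = v_{5} + v_{9}  ⇒ sig = (3;(1,1))
  P = {2,8,10}:  v_{2} + v_{8} + v_{10} = v_{1} + v_{5}  ⇒ sig = (3;(1,1))
  P = {1,4,5,7}:  v_{1} + v_{4} + v_{5} + v_{7} = v_{8}  ⇒ sig = (4;(1))

Signatures (|P|; sorted positive RHS coefficients), sorted:
    |P|=2: 5 collections, coeffs (), (1), (1,1), (1,1,1), (1,1,1,1)
    |P|=3: 5 collections, coeffs (), (1), (1), (1,1), (1,1)
    |P|=4: 1 collection, coeffs (1)


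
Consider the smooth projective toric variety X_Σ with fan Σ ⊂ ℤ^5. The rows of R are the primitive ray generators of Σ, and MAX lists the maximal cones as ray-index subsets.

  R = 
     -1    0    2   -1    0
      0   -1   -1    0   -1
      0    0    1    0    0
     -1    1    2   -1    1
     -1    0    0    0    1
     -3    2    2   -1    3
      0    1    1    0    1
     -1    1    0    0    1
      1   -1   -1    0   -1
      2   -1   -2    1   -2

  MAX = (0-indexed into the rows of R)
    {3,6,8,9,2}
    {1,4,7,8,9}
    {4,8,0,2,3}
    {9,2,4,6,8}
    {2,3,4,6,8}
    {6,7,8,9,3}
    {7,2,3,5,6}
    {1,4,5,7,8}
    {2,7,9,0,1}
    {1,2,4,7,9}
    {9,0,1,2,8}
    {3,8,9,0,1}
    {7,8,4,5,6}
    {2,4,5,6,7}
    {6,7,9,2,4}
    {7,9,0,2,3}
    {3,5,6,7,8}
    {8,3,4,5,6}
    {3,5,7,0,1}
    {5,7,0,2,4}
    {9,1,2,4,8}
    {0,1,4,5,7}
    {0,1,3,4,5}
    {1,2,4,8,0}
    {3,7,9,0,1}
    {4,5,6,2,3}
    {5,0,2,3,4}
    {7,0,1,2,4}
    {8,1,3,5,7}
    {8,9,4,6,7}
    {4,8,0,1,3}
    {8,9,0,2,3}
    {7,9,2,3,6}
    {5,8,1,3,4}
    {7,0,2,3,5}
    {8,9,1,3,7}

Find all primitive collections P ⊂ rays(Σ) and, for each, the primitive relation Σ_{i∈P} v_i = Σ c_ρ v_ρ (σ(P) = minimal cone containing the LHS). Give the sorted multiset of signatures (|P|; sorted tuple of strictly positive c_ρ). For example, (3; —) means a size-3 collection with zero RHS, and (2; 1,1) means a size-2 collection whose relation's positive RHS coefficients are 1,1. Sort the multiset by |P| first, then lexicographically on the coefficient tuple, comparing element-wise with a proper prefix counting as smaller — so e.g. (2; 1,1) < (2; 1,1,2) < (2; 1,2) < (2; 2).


12 collections generate NE(X_Σ); each relation:

  • {1,6}:  v_{1} + v_{6} = 0 ; sig = (2; —)
  • {5,9}:  v_{5} + v_{9} = v_{7} ; sig = (2; 1)
  • {0,6}:  v_{0} + v_{6} = v_{2} + v_{3} ; sig = (2; 1,1)
  • {2,7,8}:  v_{2} + v_{7} + v_{8} = 0 ; sig = (3; —)
  • {3,4,9}:  v_{3} + v_{4} + v_{9} = 0 ; sig = (3; —)
  • {1,2,3}:  v_{1} + v_{2} + v_{3} = v_{0} ; sig = (3; 1)
  • {3,4,7}:  v_{3} + v_{4} + v_{7} = v_{5} ; sig = (3; 1)
  • {0,4,9}:  v_{0} + v_{4} + v_{9} = v_{1} + v_{2} ; sig = (3; 1,1)
  • {0,7,8}:  v_{0} + v_{7} + v_{8} = v_{1} + v_{3} ; sig = (3; 1,1)
  • {2,5,8}:  v_{2} + v_{5} + v_{8} = v_{3} + v_{4} ; sig = (3; 1,1)
  • {1,2,5}:  v_{1} + v_{2} + v_{5} = v_{0} + v_{4} + v_{7} ; sig = (3; 1,1,1)
  • {0,5,8}:  v_{0} + v_{5} + v_{8} = v_{1} + 2·v_{3} + v_{4} ; sig = (3; 1,1,2)

Hence PRS(X_Σ) =
    |P|=2: 3 collections, coeffs (), (1), (1,1)
    |P|=3: 9 collections, coeffs (), (), (1), (1), (1,1), (1,1), (1,1), (1,1,1), (1,1,2)


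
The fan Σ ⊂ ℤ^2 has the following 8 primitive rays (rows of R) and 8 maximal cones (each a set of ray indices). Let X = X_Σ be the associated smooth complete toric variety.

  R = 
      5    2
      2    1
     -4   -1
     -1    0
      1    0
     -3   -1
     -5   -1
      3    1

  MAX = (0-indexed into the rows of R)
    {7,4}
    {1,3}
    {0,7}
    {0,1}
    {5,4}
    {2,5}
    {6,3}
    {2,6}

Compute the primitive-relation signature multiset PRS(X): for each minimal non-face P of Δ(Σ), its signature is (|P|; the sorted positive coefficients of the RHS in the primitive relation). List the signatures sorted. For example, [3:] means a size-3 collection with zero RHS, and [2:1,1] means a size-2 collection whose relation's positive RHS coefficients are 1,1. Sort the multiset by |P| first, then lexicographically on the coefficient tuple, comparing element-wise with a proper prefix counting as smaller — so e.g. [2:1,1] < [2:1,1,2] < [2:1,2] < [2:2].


20 collections generate NE(X_Σ); each relation:

  {3,4}:  v_{3} + v_{4} = 0  →  sig = [2:]
  {5,7}:  v_{5} + v_{7} = 0  →  sig = [2:]
  {0,5}:  v_{0} + v_{5} = v_{1}  →  sig = [2:1]
  {1,4}:  v_{1} + v_{4} = v_{7}  →  sig = [2:1]
  {1,5}:  v_{1} + v_{5} = v_{3}  →  sig = [2:1]
  {1,7}:  v_{1} + v_{7} = v_{0}  →  sig = [2:1]
  {2,3}:  v_{2} + v_{3} = v_{6}  →  sig = [2:1]
  {2,4}:  v_{2} + v_{4} = v_{5}  →  sig = [2:1]
  {2,7}:  v_{2} + v_{7} = v_{3}  →  sig = [2:1]
  {3,5}:  v_{3} + v_{5} = v_{2}  →  sig = [2:1]
  {3,7}:  v_{3} + v_{7} = v_{1}  →  sig = [2:1]
  {4,6}:  v_{4} + v_{6} = v_{2}  →  sig = [2:1]
  {0,2}:  v_{0} + v_{2} = v_{1} + v_{3}  →  sig = [2:1,1]
  {0,6}:  v_{0} + v_{6} = v_{1} + 2·v_{3}  →  sig = [2:1,2]
  {0,3}:  v_{0} + v_{3} = 2·v_{1}  →  sig = [2:2]
  {0,4}:  v_{0} + v_{4} = 2·v_{7}  →  sig = [2:2]
  {1,2}:  v_{1} + v_{2} = 2·v_{3}  →  sig = [2:2]
  {5,6}:  v_{5} + v_{6} = 2·v_{2}  →  sig = [2:2]
  {6,7}:  v_{6} + v_{7} = 2·v_{3}  →  sig = [2:2]
  {1,6}:  v_{1} + v_{6} = 3·v_{3}  →  sig = [2:3]

Sorted signature multiset PRS(X):
{ [2:] ×2,  [2:1] ×10,  [2:1,1],  [2:1,2],  [2:2] ×5,  [2:3] }


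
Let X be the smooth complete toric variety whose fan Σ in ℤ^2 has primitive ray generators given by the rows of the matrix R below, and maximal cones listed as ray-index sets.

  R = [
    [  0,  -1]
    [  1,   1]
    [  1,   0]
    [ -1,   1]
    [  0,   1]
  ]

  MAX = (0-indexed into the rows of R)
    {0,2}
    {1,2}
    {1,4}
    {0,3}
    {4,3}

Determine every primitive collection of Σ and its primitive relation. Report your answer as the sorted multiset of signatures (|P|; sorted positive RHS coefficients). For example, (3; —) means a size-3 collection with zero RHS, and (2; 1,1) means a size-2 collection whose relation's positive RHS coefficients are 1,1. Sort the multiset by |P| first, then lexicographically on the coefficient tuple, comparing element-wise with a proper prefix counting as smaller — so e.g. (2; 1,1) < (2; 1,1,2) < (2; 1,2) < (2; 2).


Δ(Σ) — 5 vertices, 5 min non-faces:

  {0,4}:  v_{0} + v_{4} = 0  ⇒ sig = (2; —)
  {0,1}:  v_{0} + v_{1} = v_{2}  ⇒ sig = (2; 1)
  {2,3}:  v_{2} + v_{3} = v_{4}  ⇒ sig = (2; 1)
  {2,4}:  v_{2} + v_{4} = v_{1}  ⇒ sig = (2; 1)
  {1,3}:  v_{1} + v_{3} = 2·v_{4}  ⇒ sig = (2; 2)

Signatures (|P|; sorted positive RHS coefficients), sorted:
{ (2; —),  (2; 1) ×3,  (2; 2) }


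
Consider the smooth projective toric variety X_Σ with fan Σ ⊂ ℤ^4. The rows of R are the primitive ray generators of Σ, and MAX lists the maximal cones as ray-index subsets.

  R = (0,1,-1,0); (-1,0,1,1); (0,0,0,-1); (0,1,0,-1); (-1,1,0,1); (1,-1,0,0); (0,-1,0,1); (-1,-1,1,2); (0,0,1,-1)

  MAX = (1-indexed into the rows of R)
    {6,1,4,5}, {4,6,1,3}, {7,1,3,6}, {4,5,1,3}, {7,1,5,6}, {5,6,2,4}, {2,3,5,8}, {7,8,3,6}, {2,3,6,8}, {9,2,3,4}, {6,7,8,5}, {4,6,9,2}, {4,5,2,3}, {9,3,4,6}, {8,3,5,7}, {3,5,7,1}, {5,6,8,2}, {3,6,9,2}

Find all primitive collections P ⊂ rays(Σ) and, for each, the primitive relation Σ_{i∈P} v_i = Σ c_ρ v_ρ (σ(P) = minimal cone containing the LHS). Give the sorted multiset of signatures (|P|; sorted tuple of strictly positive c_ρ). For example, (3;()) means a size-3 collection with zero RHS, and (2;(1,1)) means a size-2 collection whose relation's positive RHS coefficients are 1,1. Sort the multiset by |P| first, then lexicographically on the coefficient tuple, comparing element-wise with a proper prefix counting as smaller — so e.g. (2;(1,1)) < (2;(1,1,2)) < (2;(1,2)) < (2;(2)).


Σ has 11 primitive collections:

  P={4,7}:  v_{4} + v_{7} = 0  so sig = (2;())
  P={1,2}:  v_{1} + v_{2} = v_{5}  so sig = (2;(1))
  P={1,9}:  v_{1} + v_{9} = v_{4}  so sig = (2;(1))
  P={2,7}:  v_{2} + v_{7} = v_{8}  so sig = (2;(1))
  P={4,8}:  v_{4} + v_{8} = v_{2}  so sig = (2;(1))
  P={1,8}:  v_{1} + v_{8} = v_{5} + v_{7}  so sig = (2;(1,1))
  P={5,9}:  v_{5} + v_{9} = v_{2} + v_{4}  so sig = (2;(1,1))
  P={7,9}:  v_{7} + v_{9} = v_{2} + v_{3} + v_{6}  so sig = (2;(1,1,1))
  P={8,9}:  v_{8} + v_{9} = 2·v_{2} + v_{3} + v_{6}  so sig = (2;(1,1,2))
  P={3,5,6}:  v_{3} + v_{5} + v_{6} = 0  so sig = (3;())
  P={2,3,4,6}:  v_{2} + v_{3} + v_{4} + v_{6} = v_{9}  so sig = (4;(1))

so the primitive-relation signature multiset is
    (2;())
    (2;(1))
    (2;(1))
    (2;(1))
    (2;(1))
    (2;(1,1))
    (2;(1,1))
    (2;(1,1,1))
    (2;(1,1,2))
    (3;())
    (4;(1))


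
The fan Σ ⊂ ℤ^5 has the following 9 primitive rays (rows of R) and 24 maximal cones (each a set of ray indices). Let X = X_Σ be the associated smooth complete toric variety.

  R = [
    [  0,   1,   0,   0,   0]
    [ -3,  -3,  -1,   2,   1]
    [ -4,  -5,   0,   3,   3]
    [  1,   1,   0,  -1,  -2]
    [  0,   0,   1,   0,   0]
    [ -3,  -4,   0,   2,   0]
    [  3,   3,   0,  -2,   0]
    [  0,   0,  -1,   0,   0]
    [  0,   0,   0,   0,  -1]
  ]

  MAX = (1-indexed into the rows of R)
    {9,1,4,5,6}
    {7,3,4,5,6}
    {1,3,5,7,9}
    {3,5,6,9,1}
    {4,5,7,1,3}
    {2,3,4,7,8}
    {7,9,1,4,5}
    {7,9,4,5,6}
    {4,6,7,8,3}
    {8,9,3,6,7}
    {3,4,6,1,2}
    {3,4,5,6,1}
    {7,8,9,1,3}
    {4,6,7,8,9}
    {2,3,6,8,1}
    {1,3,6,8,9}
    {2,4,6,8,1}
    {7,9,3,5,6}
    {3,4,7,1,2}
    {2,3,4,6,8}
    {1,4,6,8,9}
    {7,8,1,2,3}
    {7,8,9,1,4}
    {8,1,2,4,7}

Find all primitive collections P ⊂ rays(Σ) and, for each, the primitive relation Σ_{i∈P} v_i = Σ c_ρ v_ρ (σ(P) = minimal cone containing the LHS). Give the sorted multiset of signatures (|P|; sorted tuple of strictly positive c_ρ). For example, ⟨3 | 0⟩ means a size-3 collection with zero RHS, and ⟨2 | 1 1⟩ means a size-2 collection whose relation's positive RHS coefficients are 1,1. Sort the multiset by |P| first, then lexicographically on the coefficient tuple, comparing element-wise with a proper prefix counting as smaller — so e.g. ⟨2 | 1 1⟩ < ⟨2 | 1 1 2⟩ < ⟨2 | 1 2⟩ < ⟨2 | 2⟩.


Σ has 7 primitive collections:

  • {5,8}:  v_{5} + v_{8} = 0 ; sig = ⟨2 | 0⟩
  • {2,5}:  v_{2} + v_{5} = v_{1} + v_{3} + v_{4} ; sig = ⟨2 | 1 1 1⟩
  • {2,9}:  v_{2} + v_{9} = v_{1} + v_{6} + v_{8} ; sig = ⟨2 | 1 1 1⟩
  • {1,6,7}:  v_{1} + v_{6} + v_{7} = 0 ; sig = ⟨3 | 0⟩
  • {3,4,9}:  v_{3} + v_{4} + v_{9} = v_{6} ; sig = ⟨3 | 1⟩
  • {2,6,7}:  v_{2} + v_{6} + v_{7} = v_{3} + v_{4} + v_{8} ; sig = ⟨3 | 1 1 1⟩
  • {1,3,4,8}:  v_{1} + v_{3} + v_{4} + v_{8} = v_{2} ; sig = ⟨4 | 1⟩

so the primitive-relation signature multiset is
    |P|=2: 3 collections, coeffs (), (1,1,1), (1,1,1)
    |P|=3: 3 collections, coeffs (), (1), (1,1,1)
    |P|=4: 1 collection, coeffs (1)


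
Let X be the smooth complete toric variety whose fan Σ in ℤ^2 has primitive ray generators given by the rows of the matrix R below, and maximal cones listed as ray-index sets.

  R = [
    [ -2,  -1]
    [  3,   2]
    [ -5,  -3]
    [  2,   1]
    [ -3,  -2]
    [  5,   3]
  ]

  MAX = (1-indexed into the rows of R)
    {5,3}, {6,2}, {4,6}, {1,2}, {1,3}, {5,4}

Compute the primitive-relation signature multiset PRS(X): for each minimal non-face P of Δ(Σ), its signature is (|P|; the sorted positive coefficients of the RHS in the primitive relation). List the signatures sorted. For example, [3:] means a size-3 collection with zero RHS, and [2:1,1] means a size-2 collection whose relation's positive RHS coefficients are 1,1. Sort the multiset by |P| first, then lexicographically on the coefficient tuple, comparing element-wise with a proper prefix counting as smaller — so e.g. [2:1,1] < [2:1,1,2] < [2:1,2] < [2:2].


Σ has 9 primitive collections:

  P = {1,4}:  v_{1} + v_{4} = 0  →  sig = [2:]
  P = {2,5}:  v_{2} + v_{5} = 0  →  sig = [2:]
  P = {3,6}:  v_{3} + v_{6} = 0  →  sig = [2:]
  P = {1,5}:  v_{1} + v_{5} = v_{3}  →  sig = [2:1]
  P = {1,6}:  v_{1} + v_{6} = v_{2}  →  sig = [2:1]
  P = {2,3}:  v_{2} + v_{3} = v_{1}  →  sig = [2:1]
  P = {2,4}:  v_{2} + v_{4} = v_{6}  →  sig = [2:1]
  P = {3,4}:  v_{3} + v_{4} = v_{5}  →  sig = [2:1]
  P = {5,6}:  v_{5} + v_{6} = v_{4}  →  sig = [2:1]

Signatures (|P|; sorted positive RHS coefficients), sorted:
    [2:]
    [2:]
    [2:]
    [2:1]
    [2:1]
    [2:1]
    [2:1]
    [2:1]
    [2:1]


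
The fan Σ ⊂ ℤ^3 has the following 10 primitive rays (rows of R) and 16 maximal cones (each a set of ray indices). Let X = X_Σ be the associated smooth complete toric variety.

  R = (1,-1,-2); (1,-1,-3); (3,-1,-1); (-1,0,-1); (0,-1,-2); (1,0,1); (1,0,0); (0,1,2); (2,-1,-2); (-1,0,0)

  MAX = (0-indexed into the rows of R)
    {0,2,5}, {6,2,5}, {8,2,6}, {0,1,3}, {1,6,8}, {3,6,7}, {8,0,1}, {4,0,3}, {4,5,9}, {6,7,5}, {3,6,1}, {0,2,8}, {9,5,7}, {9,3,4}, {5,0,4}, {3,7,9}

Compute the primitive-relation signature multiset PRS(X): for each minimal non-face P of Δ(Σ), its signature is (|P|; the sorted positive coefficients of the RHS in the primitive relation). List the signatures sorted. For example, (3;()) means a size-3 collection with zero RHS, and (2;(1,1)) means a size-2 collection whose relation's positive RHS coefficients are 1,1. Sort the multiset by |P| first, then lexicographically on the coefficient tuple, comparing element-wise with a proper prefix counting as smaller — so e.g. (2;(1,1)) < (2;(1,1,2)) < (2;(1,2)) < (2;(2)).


21 minimal non-faces of Δ(Σ) (on 10 rays):

  P = {3,5}:  v_{3} + v_{5} = 0  so sig = (2;())
  P = {4,7}:  v_{4} + v_{7} = 0  so sig = (2;())
  P = {6,9}:  v_{6} + v_{9} = 0  so sig = (2;())
  P = {0,6}:  v_{0} + v_{6} = v_{8}  so sig = (2;(1))
  P = {0,7}:  v_{0} + v_{7} = v_{6}  so sig = (2;(1))
  P = {0,9}:  v_{0} + v_{9} = v_{4}  so sig = (2;(1))
  P = {1,5}:  v_{1} + v_{5} = v_{8}  so sig = (2;(1))
  P = {2,3}:  v_{2} + v_{3} = v_{8}  so sig = (2;(1))
  P = {3,8}:  v_{3} + v_{8} = v_{1}  so sig = (2;(1))
  P = {4,6}:  v_{4} + v_{6} = v_{0}  so sig = (2;(1))
  P = {5,8}:  v_{5} + v_{8} = v_{2}  so sig = (2;(1))
  P = {8,9}:  v_{8} + v_{9} = v_{0}  so sig = (2;(1))
  P = {1,9}:  v_{1} + v_{9} = v_{0} + v_{3}  so sig = (2;(1,1))
  P = {2,9}:  v_{2} + v_{9} = v_{0} + v_{5}  so sig = (2;(1,1))
  P = {1,4}:  v_{1} + v_{4} = 2·v_{0} + v_{3}  so sig = (2;(1,2))
  P = {1,7}:  v_{1} + v_{7} = v_{3} + 2·v_{6}  so sig = (2;(1,2))
  P = {2,4}:  v_{2} + v_{4} = 2·v_{0} + v_{5}  so sig = (2;(1,2))
  P = {2,7}:  v_{2} + v_{7} = v_{5} + 2·v_{6}  so sig = (2;(1,2))
  P = {1,2}:  v_{1} + v_{2} = 2·v_{8}  so sig = (2;(2))
  P = {4,8}:  v_{4} + v_{8} = 2·v_{0}  so sig = (2;(2))
  P = {7,8}:  v_{7} + v_{8} = 2·v_{6}  so sig = (2;(2))

Sorted signature multiset PRS(X):
[(2;()), (2;()), (2;()), (2;(1)), (2;(1)), (2;(1)), (2;(1)), (2;(1)), (2;(1)), (2;(1)), (2;(1)), (2;(1)), (2;(1,1)), (2;(1,1)), (2;(1,2)), (2;(1,2)), (2;(1,2)), (2;(1,2)), (2;(2)), (2;(2)), (2;(2))]


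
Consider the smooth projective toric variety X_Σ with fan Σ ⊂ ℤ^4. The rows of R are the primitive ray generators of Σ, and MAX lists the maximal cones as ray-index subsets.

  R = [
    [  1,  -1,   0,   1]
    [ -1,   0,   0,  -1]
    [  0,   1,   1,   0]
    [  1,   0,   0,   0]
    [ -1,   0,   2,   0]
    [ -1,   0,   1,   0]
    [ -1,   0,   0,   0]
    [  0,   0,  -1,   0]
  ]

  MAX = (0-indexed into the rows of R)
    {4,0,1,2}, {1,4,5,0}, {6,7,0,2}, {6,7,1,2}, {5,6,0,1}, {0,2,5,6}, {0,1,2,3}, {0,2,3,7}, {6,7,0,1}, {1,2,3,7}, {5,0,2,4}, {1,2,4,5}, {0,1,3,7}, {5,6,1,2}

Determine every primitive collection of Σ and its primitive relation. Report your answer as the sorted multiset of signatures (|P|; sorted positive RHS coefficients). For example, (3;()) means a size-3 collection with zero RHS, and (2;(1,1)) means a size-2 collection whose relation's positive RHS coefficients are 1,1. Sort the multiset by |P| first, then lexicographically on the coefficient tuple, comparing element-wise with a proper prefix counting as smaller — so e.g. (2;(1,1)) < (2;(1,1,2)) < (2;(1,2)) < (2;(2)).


The 9 primitive collections of Σ (r=8, n=4):

  {3,6}:  v_{3} + v_{6} = 0 — sig = (2;())
  {4,7}:  v_{4} + v_{7} = v_{5} — sig = (2;(1))
  {5,7}:  v_{5} + v_{7} = v_{6} — sig = (2;(1))
  {3,5}:  v_{3} + v_{5} = v_{0} + v_{1} + v_{2} — sig = (2;(1,1,1))
  {4,6}:  v_{4} + v_{6} = 2·v_{5} — sig = (2;(2))
  {3,4}:  v_{3} + v_{4} = 2·v_{0} + 2·v_{1} + 2·v_{2} — sig = (2;(2,2,2))
  {0,1,2,7}:  v_{0} + v_{1} + v_{2} + v_{7} = 0 — sig = (4;())
  {0,1,2,5}:  v_{0} + v_{1} + v_{2} + v_{5} = v_{4} — sig = (4;(1))
  {0,1,2,6}:  v_{0} + v_{1} + v_{2} + v_{6} = v_{5} — sig = (4;(1))

Hence PRS(X_Σ) =
[(2;()), (2;(1)), (2;(1)), (2;(1,1,1)), (2;(2)), (2;(2,2,2)), (4;()), (4;(1)), (4;(1))]


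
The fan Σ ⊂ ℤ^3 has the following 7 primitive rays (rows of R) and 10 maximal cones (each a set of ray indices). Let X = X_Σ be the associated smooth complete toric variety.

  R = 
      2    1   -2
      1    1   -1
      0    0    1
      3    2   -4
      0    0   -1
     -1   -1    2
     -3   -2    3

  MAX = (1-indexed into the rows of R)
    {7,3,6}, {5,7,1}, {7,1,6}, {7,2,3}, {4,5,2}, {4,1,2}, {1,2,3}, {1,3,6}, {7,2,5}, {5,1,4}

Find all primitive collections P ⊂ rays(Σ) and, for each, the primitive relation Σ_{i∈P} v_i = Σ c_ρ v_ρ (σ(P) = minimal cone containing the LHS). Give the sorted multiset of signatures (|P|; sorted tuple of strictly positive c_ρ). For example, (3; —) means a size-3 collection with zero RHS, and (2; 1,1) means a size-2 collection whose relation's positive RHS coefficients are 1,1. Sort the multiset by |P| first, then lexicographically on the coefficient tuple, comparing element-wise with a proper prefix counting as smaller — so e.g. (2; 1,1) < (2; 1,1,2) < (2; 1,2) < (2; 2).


Δ(Σ) — 7 vertices, 9 min non-faces:

  {3,5}:  v_{3} + v_{5} = 0 ; sig = (2; —)
  {2,6}:  v_{2} + v_{6} = v_{3} ; sig = (2; 1)
  {4,6}:  v_{4} + v_{6} = v_{1} ; sig = (2; 1)
  {4,7}:  v_{4} + v_{7} = v_{5} ; sig = (2; 1)
  {3,4}:  v_{3} + v_{4} = v_{1} + v_{2} ; sig = (2; 1,1)
  {5,6}:  v_{5} + v_{6} = v_{1} + v_{7} ; sig = (2; 1,1)
  {1,2,7}:  v_{1} + v_{2} + v_{7} = 0 ; sig = (3; —)
  {1,2,5}:  v_{1} + v_{2} + v_{5} = v_{4} ; sig = (3; 1)
  {1,3,7}:  v_{1} + v_{3} + v_{7} = v_{6} ; sig = (3; 1)

Signatures (|P|; sorted positive RHS coefficients), sorted:
{ (2; —),  (2; 1) ×3,  (2; 1,1) ×2,  (3; —),  (3; 1) ×2 }


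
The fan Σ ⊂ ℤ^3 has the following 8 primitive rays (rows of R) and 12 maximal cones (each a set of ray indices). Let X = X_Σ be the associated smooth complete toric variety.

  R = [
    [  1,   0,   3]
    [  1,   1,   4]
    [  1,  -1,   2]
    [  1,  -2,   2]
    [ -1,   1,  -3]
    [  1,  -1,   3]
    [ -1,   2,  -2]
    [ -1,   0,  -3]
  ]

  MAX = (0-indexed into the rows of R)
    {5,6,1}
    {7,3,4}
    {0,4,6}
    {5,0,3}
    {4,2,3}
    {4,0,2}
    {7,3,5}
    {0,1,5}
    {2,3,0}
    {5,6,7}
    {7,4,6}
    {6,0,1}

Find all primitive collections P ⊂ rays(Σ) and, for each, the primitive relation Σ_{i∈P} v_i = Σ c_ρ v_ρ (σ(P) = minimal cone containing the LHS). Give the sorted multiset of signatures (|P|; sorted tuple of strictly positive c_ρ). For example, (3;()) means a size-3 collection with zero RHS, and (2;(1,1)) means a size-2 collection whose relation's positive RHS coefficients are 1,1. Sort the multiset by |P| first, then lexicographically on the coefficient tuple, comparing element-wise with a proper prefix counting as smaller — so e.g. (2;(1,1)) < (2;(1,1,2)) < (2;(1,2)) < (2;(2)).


|primitive collections| = 12. Relations:

  P = {0,7}:  v_{0} + v_{7} = 0  so sig = (2;())
  P = {3,6}:  v_{3} + v_{6} = 0  so sig = (2;())
  P = {4,5}:  v_{4} + v_{5} = 0  so sig = (2;())
  P = {1,3}:  v_{1} + v_{3} = v_{0} + v_{5}  so sig = (2;(1,1))
  P = {1,4}:  v_{1} + v_{4} = v_{0} + v_{6}  so sig = (2;(1,1))
  P = {1,7}:  v_{1} + v_{7} = v_{5} + v_{6}  so sig = (2;(1,1))
  P = {2,5}:  v_{2} + v_{5} = v_{0} + v_{3}  so sig = (2;(1,1))
  P = {2,6}:  v_{2} + v_{6} = v_{0} + v_{4}  so sig = (2;(1,1))
  P = {2,7}:  v_{2} + v_{7} = v_{3} + v_{4}  so sig = (2;(1,1))
  P = {1,2}:  v_{1} + v_{2} = 2·v_{0}  so sig = (2;(2))
  P = {0,3,4}:  v_{0} + v_{3} + v_{4} = v_{2}  so sig = (3;(1))
  P = {0,5,6}:  v_{0} + v_{5} + v_{6} = v_{1}  so sig = (3;(1))

Signatures (|P|; sorted positive RHS coefficients), sorted:
[(2;()), (2;()), (2;()), (2;(1,1)), (2;(1,1)), (2;(1,1)), (2;(1,1)), (2;(1,1)), (2;(1,1)), (2;(2)), (3;(1)), (3;(1))]


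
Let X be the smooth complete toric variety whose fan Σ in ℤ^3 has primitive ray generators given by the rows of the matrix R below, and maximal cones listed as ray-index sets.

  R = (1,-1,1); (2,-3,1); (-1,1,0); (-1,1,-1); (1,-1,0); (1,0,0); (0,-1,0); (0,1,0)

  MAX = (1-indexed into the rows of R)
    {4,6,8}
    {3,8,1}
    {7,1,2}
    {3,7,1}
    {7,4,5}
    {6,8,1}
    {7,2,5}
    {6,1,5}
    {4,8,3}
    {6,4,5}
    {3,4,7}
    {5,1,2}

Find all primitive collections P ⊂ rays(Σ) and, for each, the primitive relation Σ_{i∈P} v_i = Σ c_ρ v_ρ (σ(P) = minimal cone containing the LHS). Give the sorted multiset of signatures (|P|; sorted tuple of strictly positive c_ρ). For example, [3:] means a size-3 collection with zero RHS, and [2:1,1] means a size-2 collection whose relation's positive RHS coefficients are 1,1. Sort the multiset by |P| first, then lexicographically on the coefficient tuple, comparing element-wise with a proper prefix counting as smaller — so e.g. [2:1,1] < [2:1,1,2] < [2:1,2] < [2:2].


Primitive collections (11):

  P = {1,4}:  v_{1} + v_{4} = 0  ⇒ sig = [2:]
  P = {3,5}:  v_{3} + v_{5} = 0  ⇒ sig = [2:]
  P = {7,8}:  v_{7} + v_{8} = 0  ⇒ sig = [2:]
  P = {3,6}:  v_{3} + v_{6} = v_{8}  ⇒ sig = [2:1]
  P = {5,8}:  v_{5} + v_{8} = v_{6}  ⇒ sig = [2:1]
  P = {6,7}:  v_{6} + v_{7} = v_{5}  ⇒ sig = [2:1]
  P = {2,3}:  v_{2} + v_{3} = v_{1} + v_{7}  ⇒ sig = [2:1,1]
  P = {2,4}:  v_{2} + v_{4} = v_{5} + v_{7}  ⇒ sig = [2:1,1]
  P = {2,8}:  v_{2} + v_{8} = v_{1} + v_{5}  ⇒ sig = [2:1,1]
  P = {2,6}:  v_{2} + v_{6} = v_{1} + 2·v_{5}  ⇒ sig = [2:1,2]
  P = {1,5,7}:  v_{1} + v_{5} + v_{7} = v_{2}  ⇒ sig = [3:1]

so the primitive-relation signature multiset is
{ [2:] ×3,  [2:1] ×3,  [2:1,1] ×3,  [2:1,2],  [3:1] }


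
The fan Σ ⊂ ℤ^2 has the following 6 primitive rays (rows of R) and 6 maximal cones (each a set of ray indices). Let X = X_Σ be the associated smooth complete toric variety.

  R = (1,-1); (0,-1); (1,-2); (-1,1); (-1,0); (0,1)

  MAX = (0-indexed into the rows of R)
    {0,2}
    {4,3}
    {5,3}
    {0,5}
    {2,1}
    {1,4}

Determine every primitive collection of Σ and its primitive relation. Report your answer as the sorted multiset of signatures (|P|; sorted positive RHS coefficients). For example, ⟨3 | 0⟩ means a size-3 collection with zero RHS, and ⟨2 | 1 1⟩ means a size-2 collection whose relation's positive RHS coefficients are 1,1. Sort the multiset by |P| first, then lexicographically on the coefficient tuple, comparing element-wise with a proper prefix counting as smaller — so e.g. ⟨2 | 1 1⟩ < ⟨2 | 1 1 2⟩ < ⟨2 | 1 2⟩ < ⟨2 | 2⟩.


Σ has 9 primitive collections:

  P = {0,3}:  v_{0} + v_{3} = 0  ⟹  sig = ⟨2 | 0⟩
  P = {1,5}:  v_{1} + v_{5} = 0  ⟹  sig = ⟨2 | 0⟩
  P = {0,1}:  v_{0} + v_{1} = v_{2}  ⟹  sig = ⟨2 | 1⟩
  P = {0,4}:  v_{0} + v_{4} = v_{1}  ⟹  sig = ⟨2 | 1⟩
  P = {1,3}:  v_{1} + v_{3} = v_{4}  ⟹  sig = ⟨2 | 1⟩
  P = {2,3}:  v_{2} + v_{3} = v_{1}  ⟹  sig = ⟨2 | 1⟩
  P = {2,5}:  v_{2} + v_{5} = v_{0}  ⟹  sig = ⟨2 | 1⟩
  P = {4,5}:  v_{4} + v_{5} = v_{3}  ⟹  sig = ⟨2 | 1⟩
  P = {2,4}:  v_{2} + v_{4} = 2·v_{1}  ⟹  sig = ⟨2 | 2⟩

Sorted signature multiset PRS(X):
    ⟨2 | 0⟩
    ⟨2 | 0⟩
    ⟨2 | 1⟩
    ⟨2 | 1⟩
    ⟨2 | 1⟩
    ⟨2 | 1⟩
    ⟨2 | 1⟩
    ⟨2 | 1⟩
    ⟨2 | 2⟩
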